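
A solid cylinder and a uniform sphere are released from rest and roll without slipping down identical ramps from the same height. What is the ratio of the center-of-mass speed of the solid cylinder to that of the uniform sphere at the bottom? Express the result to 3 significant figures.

v_ratio ≈ 0.966

Each satisfies Mgh = ½(1+k)Mv² with k = I/(MR²), so v ∝ 1/√(1+k).
For the solid cylinder k = 0.5; for the uniform sphere k = 0.4.
v₁/v₂ = √((1+k₂)/(1+k₁)) = √(1.4/1.5) ≈ 0.966.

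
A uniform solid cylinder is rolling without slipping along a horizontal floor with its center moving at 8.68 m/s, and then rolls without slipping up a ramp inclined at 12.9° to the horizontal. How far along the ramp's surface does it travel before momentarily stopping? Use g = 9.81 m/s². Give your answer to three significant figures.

The moment of inertia is (1/2)MR², giving k ≡ I/(MR²) = 0.5.
Rolling without slipping gives ω = v/R, so the total kinetic energy is ½Mv² + ½Iω² = ½(1+k)Mv² = (3/4)Mv².
Setting this equal to Mgh gives the vertical rise h = (1+k)v₀²/(2g) = 1.5×8.68²/(2×9.81) = 5.76 m.
The distance along the slope is d = h/sinθ = 5.76/sin12.9° ≈ 25.8 m.

d ≈ 25.8 m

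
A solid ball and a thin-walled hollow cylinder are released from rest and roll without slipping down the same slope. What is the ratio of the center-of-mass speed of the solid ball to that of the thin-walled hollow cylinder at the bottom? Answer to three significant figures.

Each satisfies Mgh = ½(1+k)Mv² with k = I/(MR²), so v ∝ 1/√(1+k).
For the solid ball k = 0.4; for the thin-walled hollow cylinder k = 1.
v₁/v₂ = √((1+k₂)/(1+k₁)) = √(2/1.4) ≈ 1.20.

v_ratio ≈ 1.20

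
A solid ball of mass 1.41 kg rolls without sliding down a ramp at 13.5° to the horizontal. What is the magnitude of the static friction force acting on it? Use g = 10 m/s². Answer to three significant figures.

f ≈ 0.940 N

Here I = (2/5)MR², so the shape factor k = I/(MR²) = 0.4.
Along the incline Mg sinθ − f = Ma, and torque about the center fR = Iα = kMR²(a/R) gives f = kMa.
Combining, a = g sinθ/(1+k) and f = kMa = kMg sinθ/(1+k).
f = 0.4 × 1.41 × 10 × sin13.5° / 1.4 ≈ 0.940 N.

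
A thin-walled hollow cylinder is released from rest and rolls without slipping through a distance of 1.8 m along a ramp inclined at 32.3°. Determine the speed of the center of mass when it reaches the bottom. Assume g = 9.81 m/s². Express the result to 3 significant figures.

With I = MR², the ratio k = I/(MR²) is 1.
Rolling without slipping gives ω = v/R, so the total kinetic energy is ½Mv² + ½Iω² = ½(1+k)Mv² = Mv².
The vertical drop is h = L sinθ = 1.8 × sin32.3° = 0.9618 m.
Energy conservation: Mgh = Mv², so v = √(2gh/(1+k)) = √(2 × 9.81 × 0.9618 / 2) ≈ 3.07 m/s.

v ≈ 3.07 m/s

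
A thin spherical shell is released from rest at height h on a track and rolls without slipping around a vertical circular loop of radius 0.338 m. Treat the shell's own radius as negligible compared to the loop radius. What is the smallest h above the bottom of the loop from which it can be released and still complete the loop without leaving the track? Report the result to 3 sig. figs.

h_min ≈ 0.958 m

Here I = (2/3)MR², so the shape factor k = I/(MR²) = 2/3.
At the top of the loop, the minimum-contact condition is Mg = Mv_top²/r, so v_top² = gr.
With ω = v/R, the kinetic energy at speed v is ½(1+k)Mv² = (5/6)Mv².
Energy conservation from release (height h) to the top (height 2r): Mgh = Mg(2r) + (5/6)M·gr.
Thus h_min = 2r + (1+k)r/2 = r(2 + 1.667/2) = 0.338 × 2.833 ≈ 0.958 m.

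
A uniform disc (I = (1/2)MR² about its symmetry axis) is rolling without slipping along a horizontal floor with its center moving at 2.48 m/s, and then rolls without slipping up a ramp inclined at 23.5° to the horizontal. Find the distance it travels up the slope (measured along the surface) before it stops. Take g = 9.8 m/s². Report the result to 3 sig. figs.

d ≈ 1.18 m

With I = (1/2)MR², the ratio k = I/(MR²) is 0.5.
Pure rolling means v = ωR; then KE = ½Mv² + ½I(v/R)² = ½(1+k)Mv² = (3/4)Mv².
Setting this equal to Mgh gives the vertical rise h = (1+k)v₀²/(2g) = 1.5×2.48²/(2×9.8) = 0.4707 m.
Along the incline, d = h/sinθ = 0.4707/sin23.5° ≈ 1.18 m.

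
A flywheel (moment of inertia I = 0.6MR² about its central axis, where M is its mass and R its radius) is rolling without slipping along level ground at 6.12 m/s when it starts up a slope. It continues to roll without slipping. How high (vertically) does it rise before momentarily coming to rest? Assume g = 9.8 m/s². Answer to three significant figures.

Here I = 0.6MR², so the shape factor k = I/(MR²) = 0.6.
Rolling without slipping gives ω = v/R, so the total kinetic energy is ½Mv² + ½Iω² = ½(1+k)Mv² = (4/5)Mv².
All of this converts to potential energy at the highest point: (4/5)Mv₀² = Mgh.
Thus h = (1+k)v₀²/(2g) = 1.6 × 6.12² / (2 × 9.8) ≈ 3.06 m.

h ≈ 3.06 m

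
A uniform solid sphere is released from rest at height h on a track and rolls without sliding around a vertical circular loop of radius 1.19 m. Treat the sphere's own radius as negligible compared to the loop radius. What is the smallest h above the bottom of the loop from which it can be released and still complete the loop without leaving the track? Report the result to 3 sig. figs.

h_min ≈ 3.21 m

Here I = (2/5)MR², so the shape factor k = I/(MR²) = 0.4.
At the top of the loop, the minimum-contact condition is Mg = Mv_top²/r, so v_top² = gr.
With ω = v/R, the kinetic energy at speed v is ½(1+k)Mv² = (7/10)Mv².
Energy conservation from release (height h) to the top (height 2r): Mgh = Mg(2r) + (7/10)M·gr.
Thus h_min = 2r + (1+k)r/2 = r(2 + 1.4/2) = 1.19 × 2.7 ≈ 3.21 m.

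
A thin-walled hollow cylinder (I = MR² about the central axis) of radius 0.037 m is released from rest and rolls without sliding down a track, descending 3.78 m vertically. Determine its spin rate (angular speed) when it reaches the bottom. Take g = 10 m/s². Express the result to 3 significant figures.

ω ≈ 166 rad/s

The moment of inertia is MR², giving k ≡ I/(MR²) = 1.
The rolling condition ω = v/R makes the rotational term ½I(v/R)² = ½kMv², so KE_total = ½(1+k)Mv² = Mv².
Energy conservation Mgh = ½(1+k)Mv² gives v = √(2gh/(1+k)) = √(2 × 10 × 3.78 / 2) = 6.148 m/s.
The angular speed follows from ω = v/R = 6.148/0.037 ≈ 166 rad/s.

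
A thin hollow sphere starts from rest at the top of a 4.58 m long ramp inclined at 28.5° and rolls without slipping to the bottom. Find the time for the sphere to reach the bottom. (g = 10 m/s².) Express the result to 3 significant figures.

The moment of inertia is (2/3)MR², giving k ≡ I/(MR²) = 2/3.
Translational: Mg sinθ − f = Ma. Rotational about the CM: fR = Iα = kMRa, so f = kMa.
Hence a = g sinθ/(1+k) = 10×sin28.5°/1.667 = 2.863 m/s².
With constant a from rest, t = √(2L/a) = √(2·4.58/2.863) ≈ 1.79 s.

t ≈ 1.79 s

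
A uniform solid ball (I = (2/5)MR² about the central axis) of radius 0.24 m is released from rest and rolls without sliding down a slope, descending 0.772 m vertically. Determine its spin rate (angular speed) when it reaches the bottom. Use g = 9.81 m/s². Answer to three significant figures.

ω ≈ 13.7 rad/s

For this body I = (2/5)MR², i.e. k = I/(MR²) = 0.4.
Since it rolls without slipping, ω = v/R and KE = ½Mv² + ½Iω² = ½(1+k)Mv² = (7/10)Mv².
Energy conservation Mgh = ½(1+k)Mv² gives v = √(2gh/(1+k)) = √(2 × 9.81 × 0.772 / 1.4) = 3.289 m/s.
The angular speed follows from ω = v/R = 3.289/0.24 ≈ 13.7 rad/s.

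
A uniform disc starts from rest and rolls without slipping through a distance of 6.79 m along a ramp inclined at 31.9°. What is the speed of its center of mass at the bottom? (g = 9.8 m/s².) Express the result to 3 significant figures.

v ≈ 6.85 m/s

Here I = (1/2)MR², so the shape factor k = I/(MR²) = 0.5.
Pure rolling means v = ωR; then KE = ½Mv² + ½I(v/R)² = ½(1+k)Mv² = (3/4)Mv².
The vertical drop is h = L sinθ = 6.79 × sin31.9° = 3.588 m.
Energy conservation: Mgh = (3/4)Mv², so v = √(2gh/(1+k)) = √(2 × 9.8 × 3.588 / 1.5) ≈ 6.85 m/s.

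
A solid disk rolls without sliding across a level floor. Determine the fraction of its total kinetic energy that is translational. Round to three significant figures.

The moment of inertia is (1/2)MR², giving k ≡ I/(MR²) = 0.5.
Since ω = v/R, the translational part is ½Mv² and the rotational part is ½I(v/R)² = ½kMv²; the total is ½(1+k)Mv².
The translational fraction is therefore 1/(1+k) = 1/1.5 ≈ 0.667.

fraction ≈ 0.667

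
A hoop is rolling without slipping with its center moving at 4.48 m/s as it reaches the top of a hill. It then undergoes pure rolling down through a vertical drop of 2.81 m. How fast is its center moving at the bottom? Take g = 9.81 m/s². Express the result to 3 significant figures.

For this body I = MR², i.e. k = I/(MR²) = 1.
Rolling without slipping gives ω = v/R, so the total kinetic energy is ½Mv² + ½Iω² = ½(1+k)Mv² = Mv².
Energy conservation: Mv₀² + Mgh = Mv², so v² = v₀² + 2gh/(1+k).
v = √(4.48² + 2×9.81×2.81/2) = √47.64 ≈ 6.90 m/s.

v ≈ 6.90 m/s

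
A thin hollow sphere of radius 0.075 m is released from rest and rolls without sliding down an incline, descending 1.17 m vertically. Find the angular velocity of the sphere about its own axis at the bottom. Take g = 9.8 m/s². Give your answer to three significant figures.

ω ≈ 49.5 rad/s

With I = (2/3)MR², the ratio k = I/(MR²) is 2/3.
Since it rolls without slipping, ω = v/R and KE = ½Mv² + ½Iω² = ½(1+k)Mv² = (5/6)Mv².
Energy conservation Mgh = ½(1+k)Mv² gives v = √(2gh/(1+k)) = √(2 × 9.8 × 1.17 / 1.667) = 3.709 m/s.
The angular speed follows from ω = v/R = 3.709/0.075 ≈ 49.5 rad/s.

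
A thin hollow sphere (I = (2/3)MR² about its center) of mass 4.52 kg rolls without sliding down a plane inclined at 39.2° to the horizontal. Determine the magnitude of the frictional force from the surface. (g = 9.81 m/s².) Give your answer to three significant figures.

f ≈ 11.2 N

With I = (2/3)MR², the ratio k = I/(MR²) is 2/3.
Newton's second law down the slope: Mg sinθ − f = Ma. The torque equation fR = Iα (with α = a/R) gives f = kMa.
Combining, a = g sinθ/(1+k) and f = kMa = kMg sinθ/(1+k).
f = (2/3) × 4.52 × 9.81 × sin39.2° / 1.667 ≈ 11.2 N.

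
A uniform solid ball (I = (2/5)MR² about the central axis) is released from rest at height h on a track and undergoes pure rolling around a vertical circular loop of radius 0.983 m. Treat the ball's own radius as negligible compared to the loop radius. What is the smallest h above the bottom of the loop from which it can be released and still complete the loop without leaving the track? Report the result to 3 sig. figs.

h_min ≈ 2.65 m

Here I = (2/5)MR², so the shape factor k = I/(MR²) = 0.4.
At the top of the loop, the minimum-contact condition is Mg = Mv_top²/r, so v_top² = gr.
With ω = v/R, the kinetic energy at speed v is ½(1+k)Mv² = (7/10)Mv².
Energy conservation from release (height h) to the top (height 2r): Mgh = Mg(2r) + (7/10)M·gr.
Thus h_min = 2r + (1+k)r/2 = r(2 + 1.4/2) = 0.983 × 2.7 ≈ 2.65 m.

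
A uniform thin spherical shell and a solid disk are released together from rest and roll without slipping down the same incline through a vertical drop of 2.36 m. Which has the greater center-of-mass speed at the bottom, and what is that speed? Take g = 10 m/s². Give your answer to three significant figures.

For rolling without slipping, Mgh = ½(1+k)Mv² where k = I/(MR²), so v = √(2gh/(1+k)).
Uniform thin spherical shell: k = 2/3, giving v = √(2×10×2.36/1.667) = 5.322 m/s.
Solid disk: k = 0.5, giving v = √(2×10×2.36/1.5) = 5.61 m/s.
The smaller k wins: the solid disk, at ≈ 5.61 m/s.

the solid disk, at v ≈ 5.61 m/s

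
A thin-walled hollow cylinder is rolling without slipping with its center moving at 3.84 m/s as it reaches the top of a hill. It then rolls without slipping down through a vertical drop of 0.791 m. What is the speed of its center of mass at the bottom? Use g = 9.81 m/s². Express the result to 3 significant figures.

The moment of inertia is MR², giving k ≡ I/(MR²) = 1.
Since it rolls without slipping, ω = v/R and KE = ½Mv² + ½Iω² = ½(1+k)Mv² = Mv².
Energy conservation: Mv₀² + Mgh = Mv², so v² = v₀² + 2gh/(1+k).
v = √(3.84² + 2×9.81×0.791/2) = √22.51 ≈ 4.74 m/s.

v ≈ 4.74 m/s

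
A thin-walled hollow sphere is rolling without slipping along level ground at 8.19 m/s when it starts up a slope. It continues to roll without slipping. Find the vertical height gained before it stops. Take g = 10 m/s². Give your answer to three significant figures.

h ≈ 5.59 m

Here I = (2/3)MR², so the shape factor k = I/(MR²) = 2/3.
Pure rolling means v = ωR; then KE = ½Mv² + ½I(v/R)² = ½(1+k)Mv² = (5/6)Mv².
At the top the kinetic energy is zero, so (5/6)Mv₀² = Mgh.
Thus h = (1+k)v₀²/(2g) = 1.667 × 8.19² / (2 × 10) ≈ 5.59 m.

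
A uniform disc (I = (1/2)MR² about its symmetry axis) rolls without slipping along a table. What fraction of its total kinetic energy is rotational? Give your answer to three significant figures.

fraction ≈ 0.333

With I = (1/2)MR², the ratio k = I/(MR²) is 0.5.
Since ω = v/R, the translational part is ½Mv² and the rotational part is ½I(v/R)² = ½kMv²; the total is ½(1+k)Mv².
The rotational fraction is therefore k/(1+k) = 0.5/1.5 ≈ 0.333.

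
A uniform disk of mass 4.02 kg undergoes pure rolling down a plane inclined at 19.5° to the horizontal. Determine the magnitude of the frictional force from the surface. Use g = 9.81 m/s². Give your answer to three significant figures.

Here I = (1/2)MR², so the shape factor k = I/(MR²) = 0.5.
Along the incline Mg sinθ − f = Ma, and torque about the center fR = Iα = kMR²(a/R) gives f = kMa.
Combining, a = g sinθ/(1+k) and f = kMa = kMg sinθ/(1+k).
f = 0.5 × 4.02 × 9.81 × sin19.5° / 1.5 ≈ 4.39 N.

f ≈ 4.39 N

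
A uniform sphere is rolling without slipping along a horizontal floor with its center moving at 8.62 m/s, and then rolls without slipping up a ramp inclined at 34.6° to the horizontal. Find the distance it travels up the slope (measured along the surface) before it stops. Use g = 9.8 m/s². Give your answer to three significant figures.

With I = (2/5)MR², the ratio k = I/(MR²) is 0.4.
Pure rolling means v = ωR; then KE = ½Mv² + ½I(v/R)² = ½(1+k)Mv² = (7/10)Mv².
Setting this equal to Mgh gives the vertical rise h = (1+k)v₀²/(2g) = 1.4×8.62²/(2×9.8) = 5.307 m.
The distance along the slope is d = h/sinθ = 5.307/sin34.6° ≈ 9.35 m.

d ≈ 9.35 m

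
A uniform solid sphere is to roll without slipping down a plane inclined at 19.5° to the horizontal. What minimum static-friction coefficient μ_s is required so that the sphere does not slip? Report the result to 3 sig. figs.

The moment of inertia is (2/5)MR², giving k ≡ I/(MR²) = 0.4.
Translational: Mg sinθ − f = Ma. Rotational about the CM: fR = Iα = kMRa, so f = kMa.
These give a = g sinθ/(1+k) and the required friction f = kMg sinθ/(1+k).
The normal force is N = Mg cosθ, so μ_min = f/N = k tanθ/(1+k).
μ_min = 0.4 × tan19.5° / 1.4 ≈ 0.101.

μ_min ≈ 0.101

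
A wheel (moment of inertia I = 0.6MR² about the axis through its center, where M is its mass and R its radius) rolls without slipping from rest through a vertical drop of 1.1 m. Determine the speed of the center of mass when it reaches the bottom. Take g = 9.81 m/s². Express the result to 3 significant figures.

v ≈ 3.67 m/s

For this body I = 0.6MR², i.e. k = I/(MR²) = 0.6.
Pure rolling means v = ωR; then KE = ½Mv² + ½I(v/R)² = ½(1+k)Mv² = (4/5)Mv².
Energy conservation: Mgh = (4/5)Mv², so v = √(2gh/(1+k)) = √(2 × 9.81 × 1.1 / 1.6) ≈ 3.67 m/s.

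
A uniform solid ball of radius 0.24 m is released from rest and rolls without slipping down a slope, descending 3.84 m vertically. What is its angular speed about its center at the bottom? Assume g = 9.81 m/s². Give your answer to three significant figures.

The moment of inertia is (2/5)MR², giving k ≡ I/(MR²) = 0.4.
The rolling condition ω = v/R makes the rotational term ½I(v/R)² = ½kMv², so KE_total = ½(1+k)Mv² = (7/10)Mv².
Energy conservation Mgh = ½(1+k)Mv² gives v = √(2gh/(1+k)) = √(2 × 9.81 × 3.84 / 1.4) = 7.336 m/s.
Then ω = v/R = 7.336 / 0.24 ≈ 30.6 rad/s.

ω ≈ 30.6 rad/s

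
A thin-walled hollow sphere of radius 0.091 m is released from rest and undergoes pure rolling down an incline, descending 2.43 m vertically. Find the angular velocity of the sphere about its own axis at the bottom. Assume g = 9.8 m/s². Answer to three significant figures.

The moment of inertia is (2/3)MR², giving k ≡ I/(MR²) = 2/3.
Since it rolls without slipping, ω = v/R and KE = ½Mv² + ½Iω² = ½(1+k)Mv² = (5/6)Mv².
Energy conservation Mgh = ½(1+k)Mv² gives v = √(2gh/(1+k)) = √(2 × 9.8 × 2.43 / 1.667) = 5.346 m/s.
The angular speed follows from ω = v/R = 5.346/0.091 ≈ 58.7 rad/s.

ω ≈ 58.7 rad/s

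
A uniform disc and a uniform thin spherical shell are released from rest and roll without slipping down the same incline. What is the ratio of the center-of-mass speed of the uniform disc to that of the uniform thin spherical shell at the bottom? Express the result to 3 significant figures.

v_ratio ≈ 1.05

Each satisfies Mgh = ½(1+k)Mv² with k = I/(MR²), so v ∝ 1/√(1+k).
For the uniform disc k = 0.5; for the uniform thin spherical shell k = 2/3.
v₁/v₂ = √((1+k₂)/(1+k₁)) = √(1.667/1.5) ≈ 1.05.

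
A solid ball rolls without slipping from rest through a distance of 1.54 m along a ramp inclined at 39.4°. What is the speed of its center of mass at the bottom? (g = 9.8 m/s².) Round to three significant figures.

The moment of inertia is (2/5)MR², giving k ≡ I/(MR²) = 0.4.
Pure rolling means v = ωR; then KE = ½Mv² + ½I(v/R)² = ½(1+k)Mv² = (7/10)Mv².
The vertical drop is h = L sinθ = 1.54 × sin39.4° = 0.9775 m.
Setting Mgh = (7/10)Mv² gives v = √(2gh/(1+k)) = √(2·9.8·0.9775/1.4) ≈ 3.70 m/s.

v ≈ 3.70 m/s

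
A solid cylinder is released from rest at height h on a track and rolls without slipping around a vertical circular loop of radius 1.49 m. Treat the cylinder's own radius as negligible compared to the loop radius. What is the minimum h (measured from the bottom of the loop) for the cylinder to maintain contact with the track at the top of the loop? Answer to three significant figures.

h_min ≈ 4.10 m

Here I = (1/2)MR², so the shape factor k = I/(MR²) = 0.5.
At the top of the loop, the minimum-contact condition is Mg = Mv_top²/r, so v_top² = gr.
With ω = v/R, the kinetic energy at speed v is ½(1+k)Mv² = (3/4)Mv².
Energy conservation from release (height h) to the top (height 2r): Mgh = Mg(2r) + (3/4)M·gr.
Thus h_min = 2r + (1+k)r/2 = r(2 + 1.5/2) = 1.49 × 2.75 ≈ 4.10 m.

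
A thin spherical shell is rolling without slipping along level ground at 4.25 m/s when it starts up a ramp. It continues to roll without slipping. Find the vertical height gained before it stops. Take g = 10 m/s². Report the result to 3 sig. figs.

Here I = (2/3)MR², so the shape factor k = I/(MR²) = 2/3.
The rolling condition ω = v/R makes the rotational term ½I(v/R)² = ½kMv², so KE_total = ½(1+k)Mv² = (5/6)Mv².
At the top the kinetic energy is zero, so (5/6)Mv₀² = Mgh.
Thus h = (1+k)v₀²/(2g) = 1.667 × 4.25² / (2 × 10) ≈ 1.51 m.

h ≈ 1.51 m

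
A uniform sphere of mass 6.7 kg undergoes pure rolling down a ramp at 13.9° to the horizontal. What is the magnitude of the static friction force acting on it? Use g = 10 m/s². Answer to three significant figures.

f ≈ 4.60 N

The moment of inertia is (2/5)MR², giving k ≡ I/(MR²) = 0.4.
Along the incline Mg sinθ − f = Ma, and torque about the center fR = Iα = kMR²(a/R) gives f = kMa.
Combining, a = g sinθ/(1+k) and f = kMa = kMg sinθ/(1+k).
f = 0.4 × 6.7 × 10 × sin13.9° / 1.4 ≈ 4.60 N.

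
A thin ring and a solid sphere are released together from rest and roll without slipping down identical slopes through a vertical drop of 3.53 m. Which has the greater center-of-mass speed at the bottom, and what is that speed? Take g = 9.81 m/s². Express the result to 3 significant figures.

For rolling without slipping, Mgh = ½(1+k)Mv² where k = I/(MR²), so v = √(2gh/(1+k)).
Thin ring: k = 1, giving v = √(2×9.81×3.53/2) = 5.885 m/s.
Solid sphere: k = 0.4, giving v = √(2×9.81×3.53/1.4) = 7.034 m/s.
The smaller k wins: the solid sphere, at ≈ 7.03 m/s.

the solid sphere, at v ≈ 7.03 m/s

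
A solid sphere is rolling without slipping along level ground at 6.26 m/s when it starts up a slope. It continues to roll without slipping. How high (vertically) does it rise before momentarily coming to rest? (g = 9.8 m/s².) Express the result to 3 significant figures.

h ≈ 2.80 m

Here I = (2/5)MR², so the shape factor k = I/(MR²) = 0.4.
Rolling without slipping gives ω = v/R, so the total kinetic energy is ½Mv² + ½Iω² = ½(1+k)Mv² = (7/10)Mv².
All of this converts to potential energy at the highest point: (7/10)Mv₀² = Mgh.
Thus h = (1+k)v₀²/(2g) = 1.4 × 6.26² / (2 × 9.8) ≈ 2.80 m.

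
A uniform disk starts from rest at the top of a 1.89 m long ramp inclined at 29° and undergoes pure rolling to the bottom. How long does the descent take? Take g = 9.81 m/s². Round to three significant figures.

The moment of inertia is (1/2)MR², giving k ≡ I/(MR²) = 0.5.
Along the incline Mg sinθ − f = Ma, and torque about the center fR = Iα = kMR²(a/R) gives f = kMa.
Hence a = g sinθ/(1+k) = 9.81×sin29°/1.5 = 3.171 m/s².
With constant a from rest, t = √(2L/a) = √(2·1.89/3.171) ≈ 1.09 s.

t ≈ 1.09 s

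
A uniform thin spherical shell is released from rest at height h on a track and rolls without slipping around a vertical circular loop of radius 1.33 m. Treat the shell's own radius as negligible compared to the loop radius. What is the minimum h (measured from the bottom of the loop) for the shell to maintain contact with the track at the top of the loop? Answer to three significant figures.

For this body I = (2/3)MR², i.e. k = I/(MR²) = 2/3.
At the top, contact is just lost when gravity alone supplies the centripetal force: Mg = Mv_top²/r, i.e. v_top² = gr.
With ω = v/R, the kinetic energy at speed v is ½(1+k)Mv² = (5/6)Mv².
Energy conservation from release (height h) to the top (height 2r): Mgh = Mg(2r) + (5/6)M·gr.
Thus h_min = 2r + (1+k)r/2 = r(2 + 1.667/2) = 1.33 × 2.833 ≈ 3.77 m.

h_min ≈ 3.77 m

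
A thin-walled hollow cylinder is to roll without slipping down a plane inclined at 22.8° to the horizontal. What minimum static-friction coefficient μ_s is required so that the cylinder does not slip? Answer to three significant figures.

The moment of inertia is MR², giving k ≡ I/(MR²) = 1.
Newton's second law down the slope: Mg sinθ − f = Ma. The torque equation fR = Iα (with α = a/R) gives f = kMa.
These give a = g sinθ/(1+k) and the required friction f = kMg sinθ/(1+k).
With N = Mg cosθ, the no-slip condition f ≤ μN gives μ_min = f/N = k tanθ/(1+k).
μ_min = 1 × tan22.8° / 2 ≈ 0.210.

μ_min ≈ 0.210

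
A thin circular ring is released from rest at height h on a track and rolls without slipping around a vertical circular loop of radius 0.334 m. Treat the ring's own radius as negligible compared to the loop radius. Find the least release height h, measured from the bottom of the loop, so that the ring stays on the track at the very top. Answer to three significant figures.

For this body I = MR², i.e. k = I/(MR²) = 1.
At the top of the loop, the minimum-contact condition is Mg = Mv_top²/r, so v_top² = gr.
With ω = v/R, the kinetic energy at speed v is ½(1+k)Mv² = Mv².
Energy conservation from release (height h) to the top (height 2r): Mgh = Mg(2r) + M·gr.
Thus h_min = 2r + (1+k)r/2 = r(2 + 2/2) = 0.334 × 3 ≈ 1.00 m.

h_min ≈ 1.00 m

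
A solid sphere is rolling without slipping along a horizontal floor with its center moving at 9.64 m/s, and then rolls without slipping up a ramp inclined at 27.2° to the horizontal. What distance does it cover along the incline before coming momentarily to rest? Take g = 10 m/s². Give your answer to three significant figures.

d ≈ 14.2 m

With I = (2/5)MR², the ratio k = I/(MR²) is 0.4.
Pure rolling means v = ωR; then KE = ½Mv² + ½I(v/R)² = ½(1+k)Mv² = (7/10)Mv².
Setting this equal to Mgh gives the vertical rise h = (1+k)v₀²/(2g) = 1.4×9.64²/(2×10) = 6.505 m.
Along the incline, d = h/sinθ = 6.505/sin27.2° ≈ 14.2 m.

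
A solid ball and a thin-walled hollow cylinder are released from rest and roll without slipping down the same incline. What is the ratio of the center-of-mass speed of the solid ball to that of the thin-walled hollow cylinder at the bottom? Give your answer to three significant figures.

Each satisfies Mgh = ½(1+k)Mv² with k = I/(MR²), so v ∝ 1/√(1+k).
For the solid ball k = 0.4; for the thin-walled hollow cylinder k = 1.
v₁/v₂ = √((1+k₂)/(1+k₁)) = √(2/1.4) ≈ 1.20.

v_ratio ≈ 1.20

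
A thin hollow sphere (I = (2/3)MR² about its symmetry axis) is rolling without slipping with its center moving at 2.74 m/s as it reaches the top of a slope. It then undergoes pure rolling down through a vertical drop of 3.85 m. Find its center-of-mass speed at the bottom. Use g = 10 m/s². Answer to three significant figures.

The moment of inertia is (2/3)MR², giving k ≡ I/(MR²) = 2/3.
Pure rolling means v = ωR; then KE = ½Mv² + ½I(v/R)² = ½(1+k)Mv² = (5/6)Mv².
Energy conservation: (5/6)Mv₀² + Mgh = (5/6)Mv², so v² = v₀² + 2gh/(1+k).
v = √(2.74² + 2×10×3.85/1.667) = √53.71 ≈ 7.33 m/s.

v ≈ 7.33 m/s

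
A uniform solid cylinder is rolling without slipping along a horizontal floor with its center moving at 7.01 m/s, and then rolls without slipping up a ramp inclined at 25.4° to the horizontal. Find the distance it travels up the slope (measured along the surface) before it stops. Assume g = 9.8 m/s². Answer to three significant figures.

d ≈ 8.77 m

With I = (1/2)MR², the ratio k = I/(MR²) is 0.5.
Pure rolling means v = ωR; then KE = ½Mv² + ½I(v/R)² = ½(1+k)Mv² = (3/4)Mv².
Setting this equal to Mgh gives the vertical rise h = (1+k)v₀²/(2g) = 1.5×7.01²/(2×9.8) = 3.761 m.
The distance along the slope is d = h/sinθ = 3.761/sin25.4° ≈ 8.77 m.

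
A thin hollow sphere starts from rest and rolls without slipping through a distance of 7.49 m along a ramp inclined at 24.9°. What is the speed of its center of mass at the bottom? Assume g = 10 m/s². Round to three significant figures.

Here I = (2/3)MR², so the shape factor k = I/(MR²) = 2/3.
Since it rolls without slipping, ω = v/R and KE = ½Mv² + ½Iω² = ½(1+k)Mv² = (5/6)Mv².
The vertical drop is h = L sinθ = 7.49 × sin24.9° = 3.154 m.
Setting Mgh = (5/6)Mv² gives v = √(2gh/(1+k)) = √(2·10·3.154/1.667) ≈ 6.15 m/s.

v ≈ 6.15 m/s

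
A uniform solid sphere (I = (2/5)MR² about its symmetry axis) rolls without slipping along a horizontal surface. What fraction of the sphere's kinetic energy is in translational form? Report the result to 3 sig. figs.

With I = (2/5)MR², the ratio k = I/(MR²) is 0.4.
With ω = v/R, KE_trans = ½Mv² and KE_rot = ½Iω² = ½kMv², so KE_total = ½(1+k)Mv².
The translational fraction is therefore 1/(1+k) = 1/1.4 ≈ 0.714.

fraction ≈ 0.714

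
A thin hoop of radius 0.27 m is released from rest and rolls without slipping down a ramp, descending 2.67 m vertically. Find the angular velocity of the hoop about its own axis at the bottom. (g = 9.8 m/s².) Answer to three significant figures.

Here I = MR², so the shape factor k = I/(MR²) = 1.
Rolling without slipping gives ω = v/R, so the total kinetic energy is ½Mv² + ½Iω² = ½(1+k)Mv² = Mv².
Energy conservation Mgh = ½(1+k)Mv² gives v = √(2gh/(1+k)) = √(2 × 9.8 × 2.67 / 2) = 5.115 m/s.
The angular speed follows from ω = v/R = 5.115/0.27 ≈ 18.9 rad/s.

ω ≈ 18.9 rad/s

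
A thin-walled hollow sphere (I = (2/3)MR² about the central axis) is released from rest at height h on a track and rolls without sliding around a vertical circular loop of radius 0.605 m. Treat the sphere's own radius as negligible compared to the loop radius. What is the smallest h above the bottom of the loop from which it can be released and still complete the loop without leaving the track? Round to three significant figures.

h_min ≈ 1.71 m

For this body I = (2/3)MR², i.e. k = I/(MR²) = 2/3.
At the top, contact is just lost when gravity alone supplies the centripetal force: Mg = Mv_top²/r, i.e. v_top² = gr.
With ω = v/R, the kinetic energy at speed v is ½(1+k)Mv² = (5/6)Mv².
Energy conservation from release (height h) to the top (height 2r): Mgh = Mg(2r) + (5/6)M·gr.
Thus h_min = 2r + (1+k)r/2 = r(2 + 1.667/2) = 0.605 × 2.833 ≈ 1.71 m.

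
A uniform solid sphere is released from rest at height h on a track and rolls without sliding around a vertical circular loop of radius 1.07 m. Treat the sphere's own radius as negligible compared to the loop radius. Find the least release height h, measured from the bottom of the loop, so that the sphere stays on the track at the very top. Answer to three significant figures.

h_min ≈ 2.89 m

Here I = (2/5)MR², so the shape factor k = I/(MR²) = 0.4.
At the top, contact is just lost when gravity alone supplies the centripetal force: Mg = Mv_top²/r, i.e. v_top² = gr.
With ω = v/R, the kinetic energy at speed v is ½(1+k)Mv² = (7/10)Mv².
Energy conservation from release (height h) to the top (height 2r): Mgh = Mg(2r) + (7/10)M·gr.
Thus h_min = 2r + (1+k)r/2 = r(2 + 1.4/2) = 1.07 × 2.7 ≈ 2.89 m.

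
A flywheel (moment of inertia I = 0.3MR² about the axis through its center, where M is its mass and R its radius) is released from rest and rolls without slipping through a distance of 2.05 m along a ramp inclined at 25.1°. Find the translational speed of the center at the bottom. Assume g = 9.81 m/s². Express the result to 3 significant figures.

The moment of inertia is 0.3MR², giving k ≡ I/(MR²) = 0.3.
Pure rolling means v = ωR; then KE = ½Mv² + ½I(v/R)² = ½(1+k)Mv² = (13/20)Mv².
The vertical drop is h = L sinθ = 2.05 × sin25.1° = 0.8696 m.
Energy conservation: Mgh = (13/20)Mv², so v = √(2gh/(1+k)) = √(2 × 9.81 × 0.8696 / 1.3) ≈ 3.62 m/s.

v ≈ 3.62 m/s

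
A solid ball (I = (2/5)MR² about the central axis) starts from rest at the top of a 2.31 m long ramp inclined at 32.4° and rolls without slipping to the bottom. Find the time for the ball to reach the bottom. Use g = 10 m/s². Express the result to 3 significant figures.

t ≈ 1.10 s

The moment of inertia is (2/5)MR², giving k ≡ I/(MR²) = 0.4.
Newton's second law down the slope: Mg sinθ − f = Ma. The torque equation fR = Iα (with α = a/R) gives f = kMa.
Hence a = g sinθ/(1+k) = 10×sin32.4°/1.4 = 3.827 m/s².
Starting from rest, L = ½at², so t = √(2L/a) = √(2×2.31/3.827) ≈ 1.10 s.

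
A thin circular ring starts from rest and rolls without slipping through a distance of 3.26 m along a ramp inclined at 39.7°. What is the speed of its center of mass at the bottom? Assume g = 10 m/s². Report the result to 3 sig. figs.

With I = MR², the ratio k = I/(MR²) is 1.
Pure rolling means v = ωR; then KE = ½Mv² + ½I(v/R)² = ½(1+k)Mv² = Mv².
The vertical drop is h = L sinθ = 3.26 × sin39.7° = 2.082 m.
Setting Mgh = Mv² gives v = √(2gh/(1+k)) = √(2·10·2.082/2) ≈ 4.56 m/s.

v ≈ 4.56 m/s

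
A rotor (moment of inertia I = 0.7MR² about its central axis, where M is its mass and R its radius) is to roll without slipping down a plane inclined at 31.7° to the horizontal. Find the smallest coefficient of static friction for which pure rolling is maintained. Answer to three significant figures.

The moment of inertia is 0.7MR², giving k ≡ I/(MR²) = 0.7.
Along the incline Mg sinθ − f = Ma, and torque about the center fR = Iα = kMR²(a/R) gives f = kMa.
These give a = g sinθ/(1+k) and the required friction f = kMg sinθ/(1+k).
The normal force is N = Mg cosθ, so μ_min = f/N = k tanθ/(1+k).
μ_min = 0.7 × tan31.7° / 1.7 ≈ 0.254.

μ_min ≈ 0.254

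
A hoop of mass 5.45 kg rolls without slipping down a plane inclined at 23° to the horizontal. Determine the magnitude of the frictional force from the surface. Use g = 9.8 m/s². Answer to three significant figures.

With I = MR², the ratio k = I/(MR²) is 1.
Newton's second law down the slope: Mg sinθ − f = Ma. The torque equation fR = Iα (with α = a/R) gives f = kMa.
Combining, a = g sinθ/(1+k) and f = kMa = kMg sinθ/(1+k).
f = 1 × 5.45 × 9.8 × sin23° / 2 ≈ 10.4 N.

f ≈ 10.4 N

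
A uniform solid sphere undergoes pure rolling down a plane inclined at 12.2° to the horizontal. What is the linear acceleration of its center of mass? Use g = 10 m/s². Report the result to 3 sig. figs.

With I = (2/5)MR², the ratio k = I/(MR²) is 0.4.
Newton's second law down the slope: Mg sinθ − f = Ma. The torque equation fR = Iα (with α = a/R) gives f = kMa.
Eliminating f: Mg sinθ = (1+k)Ma, so a = g sinθ/(1+k) = 10 × sin12.2° / 1.4 ≈ 1.51 m/s².

a ≈ 1.51 m/s²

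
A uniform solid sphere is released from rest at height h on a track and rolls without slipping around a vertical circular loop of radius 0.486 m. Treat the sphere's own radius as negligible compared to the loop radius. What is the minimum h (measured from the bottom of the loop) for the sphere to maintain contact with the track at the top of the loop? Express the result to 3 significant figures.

h_min ≈ 1.31 m

Here I = (2/5)MR², so the shape factor k = I/(MR²) = 0.4.
At the top, contact is just lost when gravity alone supplies the centripetal force: Mg = Mv_top²/r, i.e. v_top² = gr.
With ω = v/R, the kinetic energy at speed v is ½(1+k)Mv² = (7/10)Mv².
Energy conservation from release (height h) to the top (height 2r): Mgh = Mg(2r) + (7/10)M·gr.
Thus h_min = 2r + (1+k)r/2 = r(2 + 1.4/2) = 0.486 × 2.7 ≈ 1.31 m.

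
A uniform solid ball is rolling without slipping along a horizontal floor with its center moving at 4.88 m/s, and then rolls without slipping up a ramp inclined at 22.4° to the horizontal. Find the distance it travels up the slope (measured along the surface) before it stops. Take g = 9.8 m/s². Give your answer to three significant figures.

d ≈ 4.46 m

With I = (2/5)MR², the ratio k = I/(MR²) is 0.4.
Rolling without slipping gives ω = v/R, so the total kinetic energy is ½Mv² + ½Iω² = ½(1+k)Mv² = (7/10)Mv².
Setting this equal to Mgh gives the vertical rise h = (1+k)v₀²/(2g) = 1.4×4.88²/(2×9.8) = 1.701 m.
Along the incline, d = h/sinθ = 1.701/sin22.4° ≈ 4.46 m.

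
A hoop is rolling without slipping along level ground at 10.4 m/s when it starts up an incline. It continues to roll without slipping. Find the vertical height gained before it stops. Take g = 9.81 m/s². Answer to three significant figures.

h ≈ 11.0 m

The moment of inertia is MR², giving k ≡ I/(MR²) = 1.
Since it rolls without slipping, ω = v/R and KE = ½Mv² + ½Iω² = ½(1+k)Mv² = Mv².
At the top the kinetic energy is zero, so Mv₀² = Mgh.
Thus h = (1+k)v₀²/(2g) = 2 × 10.4² / (2 × 9.81) ≈ 11.0 m.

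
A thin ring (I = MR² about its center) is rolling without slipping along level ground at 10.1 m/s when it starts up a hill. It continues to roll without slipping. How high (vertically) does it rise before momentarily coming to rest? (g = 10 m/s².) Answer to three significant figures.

The moment of inertia is MR², giving k ≡ I/(MR²) = 1.
Since it rolls without slipping, ω = v/R and KE = ½Mv² + ½Iω² = ½(1+k)Mv² = Mv².
At the top the kinetic energy is zero, so Mv₀² = Mgh.
Thus h = (1+k)v₀²/(2g) = 2 × 10.1² / (2 × 10) ≈ 10.2 m.

h ≈ 10.2 m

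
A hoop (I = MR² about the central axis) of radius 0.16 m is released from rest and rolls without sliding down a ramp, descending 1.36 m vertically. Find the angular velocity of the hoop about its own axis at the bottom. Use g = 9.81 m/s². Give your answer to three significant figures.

ω ≈ 22.8 rad/s

With I = MR², the ratio k = I/(MR²) is 1.
The rolling condition ω = v/R makes the rotational term ½I(v/R)² = ½kMv², so KE_total = ½(1+k)Mv² = Mv².
Energy conservation Mgh = ½(1+k)Mv² gives v = √(2gh/(1+k)) = √(2 × 9.81 × 1.36 / 2) = 3.653 m/s.
Then ω = v/R = 3.653 / 0.16 ≈ 22.8 rad/s.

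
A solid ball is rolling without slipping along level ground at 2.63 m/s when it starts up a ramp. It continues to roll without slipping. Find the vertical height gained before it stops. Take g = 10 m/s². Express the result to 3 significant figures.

The moment of inertia is (2/5)MR², giving k ≡ I/(MR²) = 0.4.
Rolling without slipping gives ω = v/R, so the total kinetic energy is ½Mv² + ½Iω² = ½(1+k)Mv² = (7/10)Mv².
At the top the kinetic energy is zero, so (7/10)Mv₀² = Mgh.
Thus h = (1+k)v₀²/(2g) = 1.4 × 2.63² / (2 × 10) ≈ 0.484 m.

h ≈ 0.484 m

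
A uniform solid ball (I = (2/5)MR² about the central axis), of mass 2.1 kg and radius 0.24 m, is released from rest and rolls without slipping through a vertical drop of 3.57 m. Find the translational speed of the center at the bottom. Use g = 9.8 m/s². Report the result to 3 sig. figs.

For this body I = (2/5)MR², i.e. k = I/(MR²) = 0.4.
Since it rolls without slipping, ω = v/R and KE = ½Mv² + ½Iω² = ½(1+k)Mv² = (7/10)Mv².
Energy conservation: Mgh = (7/10)Mv², so v = √(2gh/(1+k)) = √(2 × 9.8 × 3.57 / 1.4) ≈ 7.07 m/s.

v ≈ 7.07 m/s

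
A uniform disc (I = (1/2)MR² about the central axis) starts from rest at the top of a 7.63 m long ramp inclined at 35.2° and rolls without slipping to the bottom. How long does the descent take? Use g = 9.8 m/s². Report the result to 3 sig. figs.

For this body I = (1/2)MR², i.e. k = I/(MR²) = 0.5.
Newton's second law down the slope: Mg sinθ − f = Ma. The torque equation fR = Iα (with α = a/R) gives f = kMa.
Hence a = g sinθ/(1+k) = 9.8×sin35.2°/1.5 = 3.766 m/s².
With constant a from rest, t = √(2L/a) = √(2·7.63/3.766) ≈ 2.01 s.

t ≈ 2.01 s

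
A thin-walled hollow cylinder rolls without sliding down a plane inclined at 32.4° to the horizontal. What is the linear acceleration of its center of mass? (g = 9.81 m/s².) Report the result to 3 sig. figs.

For this body I = MR², i.e. k = I/(MR²) = 1.
Along the incline Mg sinθ − f = Ma, and torque about the center fR = Iα = kMR²(a/R) gives f = kMa.
Eliminating f: Mg sinθ = (1+k)Ma, so a = g sinθ/(1+k) = 9.81 × sin32.4° / 2 ≈ 2.63 m/s².

a ≈ 2.63 m/s²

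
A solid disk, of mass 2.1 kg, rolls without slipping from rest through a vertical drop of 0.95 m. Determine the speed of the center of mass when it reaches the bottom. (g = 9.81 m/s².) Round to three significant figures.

v ≈ 3.53 m/s

Here I = (1/2)MR², so the shape factor k = I/(MR²) = 0.5.
Pure rolling means v = ωR; then KE = ½Mv² + ½I(v/R)² = ½(1+k)Mv² = (3/4)Mv².
Energy conservation: Mgh = (3/4)Mv², so v = √(2gh/(1+k)) = √(2 × 9.81 × 0.95 / 1.5) ≈ 3.53 m/s.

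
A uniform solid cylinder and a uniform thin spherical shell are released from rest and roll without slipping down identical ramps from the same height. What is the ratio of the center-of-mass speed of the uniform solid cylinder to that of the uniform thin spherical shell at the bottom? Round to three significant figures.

v_ratio ≈ 1.05

Each satisfies Mgh = ½(1+k)Mv² with k = I/(MR²), so v ∝ 1/√(1+k).
For the uniform solid cylinder k = 0.5; for the uniform thin spherical shell k = 2/3.
v₁/v₂ = √((1+k₂)/(1+k₁)) = √(1.667/1.5) ≈ 1.05.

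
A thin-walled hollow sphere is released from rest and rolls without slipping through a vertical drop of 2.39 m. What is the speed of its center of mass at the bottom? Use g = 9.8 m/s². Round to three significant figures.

v ≈ 5.30 m/s

The moment of inertia is (2/3)MR², giving k ≡ I/(MR²) = 2/3.
Pure rolling means v = ωR; then KE = ½Mv² + ½I(v/R)² = ½(1+k)Mv² = (5/6)Mv².
Energy conservation: Mgh = (5/6)Mv², so v = √(2gh/(1+k)) = √(2 × 9.8 × 2.39 / 1.667) ≈ 5.30 m/s.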